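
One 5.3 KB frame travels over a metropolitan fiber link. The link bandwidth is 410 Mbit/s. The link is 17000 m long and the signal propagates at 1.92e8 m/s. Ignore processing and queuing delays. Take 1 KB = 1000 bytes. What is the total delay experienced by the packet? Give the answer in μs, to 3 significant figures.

192 μs

L = 42400 bits.
Transmission delay = L/R = 42400 / 410000000 = 103.415 μs.
Propagation delay = d/s = 17000 m / 192000000 m/s = 88.5417 μs.
Total = 192 μs.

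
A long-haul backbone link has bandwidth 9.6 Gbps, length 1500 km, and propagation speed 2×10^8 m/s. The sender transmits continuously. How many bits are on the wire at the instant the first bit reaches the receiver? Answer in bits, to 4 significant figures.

72000000 bits

Propagation delay = 1500000 / 200000000 = 0.0075 s.
BDP = R × t_prop = 9600000000 × 0.0075 = 72000000 bits.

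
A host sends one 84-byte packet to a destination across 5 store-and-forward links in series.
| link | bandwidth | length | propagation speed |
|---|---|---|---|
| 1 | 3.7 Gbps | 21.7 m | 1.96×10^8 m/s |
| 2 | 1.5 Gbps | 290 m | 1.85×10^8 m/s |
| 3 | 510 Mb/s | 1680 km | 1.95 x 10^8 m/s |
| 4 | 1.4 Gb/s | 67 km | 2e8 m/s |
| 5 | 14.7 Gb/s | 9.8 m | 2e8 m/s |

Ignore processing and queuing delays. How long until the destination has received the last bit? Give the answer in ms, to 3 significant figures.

L = 84 × 8 = 672 bits.
Transmission delays (L/R per hop): 0.000181622, 0.000448, 0.00131765, 0.00048, 4.57143e-05 ms; sum = 0.00247298 ms.
Propagation delays (d/s per hop): 0.000110714, 0.00156757, 8.61538, 0.335, 4.9e-05 ms; sum = 8.95211 ms.
End-to-end = 8.95 ms.

8.95 ms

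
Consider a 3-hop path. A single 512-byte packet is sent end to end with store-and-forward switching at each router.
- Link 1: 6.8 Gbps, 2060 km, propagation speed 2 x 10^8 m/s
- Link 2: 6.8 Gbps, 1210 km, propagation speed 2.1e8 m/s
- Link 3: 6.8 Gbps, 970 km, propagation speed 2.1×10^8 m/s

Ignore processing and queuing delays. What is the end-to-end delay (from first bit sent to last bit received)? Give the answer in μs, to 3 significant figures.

20700 μs

L = 512 × 8 = 4096 bits.
Transmission delay per hop = L/R = 4096/6800000000 = 0.602353 μs; 3 hops → 1.80706 μs.
Propagation delays (d/s per hop): 10300, 5761.9, 4619.05 μs; sum = 20681 μs.
End-to-end = 20700 μs.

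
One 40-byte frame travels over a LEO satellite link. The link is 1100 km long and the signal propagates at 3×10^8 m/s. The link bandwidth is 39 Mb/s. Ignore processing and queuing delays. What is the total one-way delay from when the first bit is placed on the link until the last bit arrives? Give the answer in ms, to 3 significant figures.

L = 40 × 8 = 320 bits.
Transmission delay = L/R = 320 / 39000000 = 0.00820513 ms.
Propagation delay = d/s = 1100000 m / 300000000 m/s = 3.66667 ms.
Total = 3.67 ms.

3.67 ms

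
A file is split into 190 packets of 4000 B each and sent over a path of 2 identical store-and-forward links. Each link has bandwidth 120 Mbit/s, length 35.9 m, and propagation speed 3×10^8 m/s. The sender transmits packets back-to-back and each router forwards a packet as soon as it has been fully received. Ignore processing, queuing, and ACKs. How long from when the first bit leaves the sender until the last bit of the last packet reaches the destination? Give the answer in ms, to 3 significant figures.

50.9 ms

Per-hop transmission t_tx = L/R = 32000/120000000 = 0.266667 ms.
Per-hop propagation t_prop = 35.9/300000000 = 0.000119667 ms.
Pipeline fill: first packet needs 2·t_tx to clear all hops; remaining 189 packets each add one t_tx.
Total = (2+190-1)·t_tx + 2·t_prop = 191·0.266667 + 2·0.000119667 = 50.9 ms.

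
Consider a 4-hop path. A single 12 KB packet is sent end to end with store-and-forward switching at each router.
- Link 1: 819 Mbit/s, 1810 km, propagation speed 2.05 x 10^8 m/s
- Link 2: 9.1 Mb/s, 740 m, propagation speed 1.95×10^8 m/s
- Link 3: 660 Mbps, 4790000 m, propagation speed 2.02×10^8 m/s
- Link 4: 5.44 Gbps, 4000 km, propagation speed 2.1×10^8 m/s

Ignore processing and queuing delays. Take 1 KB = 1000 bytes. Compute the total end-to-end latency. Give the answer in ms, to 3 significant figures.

L = 96000 bits.
Transmission delays (L/R per hop): 0.117216, 10.5495, 0.145455, 0.0176471 ms; sum = 10.8298 ms.
Propagation delays (d/s per hop): 8.82927, 0.00379487, 23.7129, 19.0476 ms; sum = 51.5936 ms.
End-to-end = 62.4 ms.

62.4 ms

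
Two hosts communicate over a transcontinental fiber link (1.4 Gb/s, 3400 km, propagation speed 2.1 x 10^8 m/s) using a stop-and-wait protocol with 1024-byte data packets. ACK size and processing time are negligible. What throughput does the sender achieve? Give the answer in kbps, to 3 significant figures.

253 kbps

t_tx = L/R = 8192/1400000000 = 5.85143e-06 s.
t_prop = 3400000/210000000 = 0.0161905 s; RTT = 0.032381 s.
Cycle = t_tx + RTT = 0.0323868 s.
Throughput = L / cycle = 8192 / 0.0323868 = 253 kbps.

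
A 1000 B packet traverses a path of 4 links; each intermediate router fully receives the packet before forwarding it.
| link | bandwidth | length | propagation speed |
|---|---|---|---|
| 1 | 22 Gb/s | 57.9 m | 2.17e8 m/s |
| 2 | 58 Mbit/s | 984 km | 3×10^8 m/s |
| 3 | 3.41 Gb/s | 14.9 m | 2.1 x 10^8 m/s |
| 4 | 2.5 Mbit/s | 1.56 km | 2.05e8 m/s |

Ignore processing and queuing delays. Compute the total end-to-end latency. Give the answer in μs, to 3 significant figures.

L = 1000 × 8 = 8000 bits.
Transmission delays (L/R per hop): 0.363636, 137.931, 2.34604, 3200 μs; sum = 3340.64 μs.
Propagation delays (d/s per hop): 0.26682, 3280, 0.0709524, 7.60976 μs; sum = 3287.95 μs.
End-to-end = 6630 μs.

6630 μs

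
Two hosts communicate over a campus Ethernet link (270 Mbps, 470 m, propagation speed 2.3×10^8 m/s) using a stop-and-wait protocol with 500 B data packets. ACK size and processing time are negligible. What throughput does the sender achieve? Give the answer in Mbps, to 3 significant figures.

212 Mbps

t_tx = L/R = 4000/270000000 = 1.48148e-05 s.
t_prop = 470/2.3e+08 = 2.04348e-06 s; RTT = 4.08696e-06 s.
Cycle = t_tx + RTT = 1.89018e-05 s.
Throughput = L / cycle = 4000 / 1.89018e-05 = 212 Mbps.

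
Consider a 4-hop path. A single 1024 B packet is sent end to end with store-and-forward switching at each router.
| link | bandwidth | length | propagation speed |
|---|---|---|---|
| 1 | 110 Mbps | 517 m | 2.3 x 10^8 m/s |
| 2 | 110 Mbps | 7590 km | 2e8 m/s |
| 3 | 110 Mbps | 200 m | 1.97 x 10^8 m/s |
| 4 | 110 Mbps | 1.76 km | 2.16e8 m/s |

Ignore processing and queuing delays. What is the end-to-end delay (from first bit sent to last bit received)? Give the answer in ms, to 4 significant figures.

L = 1024 × 8 = 8192 bits.
Transmission delay per hop = L/R = 8192/110000000 = 0.0744727 ms; 4 hops → 0.297891 ms.
Propagation delays (d/s per hop): 0.00224783, 37.95, 0.00101523, 0.00814815 ms; sum = 37.9614 ms.
End-to-end = 38.26 ms.

38.26 ms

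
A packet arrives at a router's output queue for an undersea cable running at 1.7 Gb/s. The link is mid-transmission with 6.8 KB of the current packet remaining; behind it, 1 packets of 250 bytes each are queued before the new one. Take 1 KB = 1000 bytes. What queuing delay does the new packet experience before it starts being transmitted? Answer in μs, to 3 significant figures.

Each queued packet: L/R = 2000/1700000000 = 1.17647 μs.
1 queued → 1.17647 μs.
Plus remaining 54400 bits of current packet: 32 μs.
Queuing delay = 33.2 μs.

33.2 μs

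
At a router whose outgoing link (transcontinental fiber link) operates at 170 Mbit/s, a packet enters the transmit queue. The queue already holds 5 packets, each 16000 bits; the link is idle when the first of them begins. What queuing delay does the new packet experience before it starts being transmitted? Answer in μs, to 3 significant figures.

Each queued packet: L/R = 16000/170000000 = 94.1176 μs.
5 queued → 470.588 μs.
Queuing delay = 471 μs.

471 μs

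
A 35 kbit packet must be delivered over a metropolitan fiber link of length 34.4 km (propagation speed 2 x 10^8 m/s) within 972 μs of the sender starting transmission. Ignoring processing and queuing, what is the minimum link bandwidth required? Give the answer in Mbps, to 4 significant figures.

Propagation delay = 34400 / 200000000 = 172 μs.
Transmission budget = 972 − 172 = 800 μs.
R ≥ L / t_tx = 35000 bits / 0.0008 s = 43.75 Mbps.

43.75 Mbps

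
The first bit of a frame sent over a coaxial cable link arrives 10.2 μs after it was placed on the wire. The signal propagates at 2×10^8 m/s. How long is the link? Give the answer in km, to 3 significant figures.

2.04 km

d = s × t_prop = 200000000 × 1.02e-05 = 2.04 km.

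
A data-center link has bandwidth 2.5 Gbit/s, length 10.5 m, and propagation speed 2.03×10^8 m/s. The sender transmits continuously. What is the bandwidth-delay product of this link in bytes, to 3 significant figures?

Propagation delay = 10.5 / 2.03e+08 = 5.17241e-08 s.
BDP = R × t_prop = 2500000000 × 5.17241e-08 = 129.31 bits.
In bytes: 129.31/8 = 16.2 bytes.

16.2 bytes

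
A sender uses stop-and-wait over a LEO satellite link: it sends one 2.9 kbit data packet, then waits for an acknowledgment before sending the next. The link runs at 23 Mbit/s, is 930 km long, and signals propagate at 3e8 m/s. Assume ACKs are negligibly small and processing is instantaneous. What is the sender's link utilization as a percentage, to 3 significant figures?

t_tx = L/R = 2900/23000000 = 0.000126087 s.
t_prop = 930000/300000000 = 0.0031 s; RTT = 0.0062 s.
Cycle = t_tx + RTT = 0.00632609 s.
Utilization = t_tx / cycle = 0.000126087/0.00632609 = 1.99 %.

1.99 %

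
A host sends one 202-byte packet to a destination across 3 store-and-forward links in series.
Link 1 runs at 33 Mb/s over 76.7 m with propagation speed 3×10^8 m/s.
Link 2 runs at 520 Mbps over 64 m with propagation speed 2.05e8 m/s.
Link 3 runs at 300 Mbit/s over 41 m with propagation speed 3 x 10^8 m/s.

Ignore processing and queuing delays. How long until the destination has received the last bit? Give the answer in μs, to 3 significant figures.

L = 202 × 8 = 1616 bits.
Transmission delays (L/R per hop): 48.9697, 3.10769, 5.38667 μs; sum = 57.4641 μs.
Propagation delays (d/s per hop): 0.255667, 0.312195, 0.136667 μs; sum = 0.704528 μs.
End-to-end = 58.2 μs.

58.2 μs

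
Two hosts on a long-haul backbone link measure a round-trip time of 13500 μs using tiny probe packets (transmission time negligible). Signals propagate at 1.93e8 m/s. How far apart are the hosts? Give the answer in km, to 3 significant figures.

1300 km

One-way propagation = RTT/2 = 6750 μs.
d = s × t = 193000000 × 0.00675 = 1300 km.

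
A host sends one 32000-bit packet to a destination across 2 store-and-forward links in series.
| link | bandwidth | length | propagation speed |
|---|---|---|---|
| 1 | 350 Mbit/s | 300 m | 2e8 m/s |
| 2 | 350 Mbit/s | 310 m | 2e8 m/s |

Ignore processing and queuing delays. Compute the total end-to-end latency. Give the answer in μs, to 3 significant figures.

186 μs

Transmission delay per hop = L/R = 32000/350000000 = 91.4286 μs; 2 hops → 182.857 μs.
Propagation delays (d/s per hop): 1.5, 1.55 μs; sum = 3.05 μs.
End-to-end = 186 μs.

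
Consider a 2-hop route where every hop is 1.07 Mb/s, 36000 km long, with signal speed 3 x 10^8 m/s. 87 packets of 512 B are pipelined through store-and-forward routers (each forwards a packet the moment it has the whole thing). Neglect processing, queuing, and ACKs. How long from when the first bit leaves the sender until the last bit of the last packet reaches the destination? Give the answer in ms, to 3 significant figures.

Per-hop transmission t_tx = L/R = 4096/1070000 = 3.82804 ms.
Per-hop propagation t_prop = 36000000/300000000 = 120 ms.
Pipeline fill: first packet needs 2·t_tx to clear all hops; remaining 86 packets each add one t_tx.
Total = (2+87-1)·t_tx + 2·t_prop = 88·3.82804 + 2·120 = 577 ms.

577 ms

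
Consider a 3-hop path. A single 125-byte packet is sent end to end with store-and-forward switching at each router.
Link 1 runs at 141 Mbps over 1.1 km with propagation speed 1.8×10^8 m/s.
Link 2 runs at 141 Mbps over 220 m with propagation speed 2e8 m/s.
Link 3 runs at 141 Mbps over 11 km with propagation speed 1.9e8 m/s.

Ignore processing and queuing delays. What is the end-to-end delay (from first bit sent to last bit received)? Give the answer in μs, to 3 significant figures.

L = 125 × 8 = 1000 bits.
Transmission delay per hop = L/R = 1000/141000000 = 7.0922 μs; 3 hops → 21.2766 μs.
Propagation delays (d/s per hop): 6.11111, 1.1, 57.8947 μs; sum = 65.1058 μs.
End-to-end = 86.4 μs.

86.4 μs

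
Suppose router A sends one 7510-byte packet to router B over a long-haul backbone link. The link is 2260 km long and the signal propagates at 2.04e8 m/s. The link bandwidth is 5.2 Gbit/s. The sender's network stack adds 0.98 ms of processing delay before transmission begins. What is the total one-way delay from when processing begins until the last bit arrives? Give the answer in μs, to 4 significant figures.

12070 μs

L = 7510 × 8 = 60080 bits.
Transmission delay = L/R = 60080 / 5200000000 = 11.5538 μs.
Propagation delay = d/s = 2260000 m / 204000000 m/s = 11078.4 μs.
Plus processing delay 0.98 ms = 980 μs.
Total = 12070 μs.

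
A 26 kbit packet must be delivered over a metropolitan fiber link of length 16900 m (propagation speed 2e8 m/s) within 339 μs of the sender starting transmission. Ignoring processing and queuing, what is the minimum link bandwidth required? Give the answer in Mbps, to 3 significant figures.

Propagation delay = 16900 / 200000000 = 84.5 μs.
Transmission budget = 339 − 84.5 = 254.5 μs.
R ≥ L / t_tx = 26000 bits / 0.0002545 s = 102 Mbps.

102 Mbps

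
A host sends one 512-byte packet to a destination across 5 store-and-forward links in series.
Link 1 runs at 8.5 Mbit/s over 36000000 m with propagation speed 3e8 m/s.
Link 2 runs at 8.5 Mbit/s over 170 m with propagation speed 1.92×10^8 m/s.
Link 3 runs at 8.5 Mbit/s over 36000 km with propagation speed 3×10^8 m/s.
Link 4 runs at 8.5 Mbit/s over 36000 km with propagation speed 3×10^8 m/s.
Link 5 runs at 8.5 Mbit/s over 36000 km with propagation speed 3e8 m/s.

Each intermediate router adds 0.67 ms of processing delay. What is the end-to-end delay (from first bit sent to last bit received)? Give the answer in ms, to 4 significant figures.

L = 512 × 8 = 4096 bits.
Transmission delay per hop = L/R = 4096/8500000 = 0.481882 ms; 5 hops → 2.40941 ms.
Propagation delays (d/s per hop): 120, 0.000885417, 120, 120, 120 ms; sum = 480.001 ms.
Processing at 4 router(s): 4 × 0.67 ms = 2.68 ms.
End-to-end = 485.1 ms.

485.1 ms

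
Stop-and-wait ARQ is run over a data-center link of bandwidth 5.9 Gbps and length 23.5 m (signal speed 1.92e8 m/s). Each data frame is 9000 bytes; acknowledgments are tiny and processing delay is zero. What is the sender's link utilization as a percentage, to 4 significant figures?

98.03 %

t_tx = L/R = 72000/5900000000 = 1.22034e-05 s.
t_prop = 23.5/192000000 = 1.22396e-07 s; RTT = 2.44792e-07 s.
Cycle = t_tx + RTT = 1.24482e-05 s.
Utilization = t_tx / cycle = 1.22034e-05/1.24482e-05 = 98.03 %.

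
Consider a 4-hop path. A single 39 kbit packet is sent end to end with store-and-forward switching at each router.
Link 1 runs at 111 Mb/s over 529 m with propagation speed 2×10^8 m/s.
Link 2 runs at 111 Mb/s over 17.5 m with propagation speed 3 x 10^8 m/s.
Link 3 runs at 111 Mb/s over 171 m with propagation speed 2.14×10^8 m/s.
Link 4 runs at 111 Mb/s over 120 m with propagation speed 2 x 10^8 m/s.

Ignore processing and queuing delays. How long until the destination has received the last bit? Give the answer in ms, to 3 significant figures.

1.41 ms

L = 39000 bits.
Transmission delay per hop = L/R = 39000/111000000 = 0.351351 ms; 4 hops → 1.40541 ms.
Propagation delays (d/s per hop): 0.002645, 5.83333e-05, 0.000799065, 0.0006 ms; sum = 0.0041024 ms.
End-to-end = 1.41 ms.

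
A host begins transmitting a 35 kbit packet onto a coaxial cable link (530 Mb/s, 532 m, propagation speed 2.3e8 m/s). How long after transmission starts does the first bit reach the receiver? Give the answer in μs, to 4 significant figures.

2.313 μs

First bit experiences only propagation delay: d/s = 532/2.3e+08 = 2.313 μs.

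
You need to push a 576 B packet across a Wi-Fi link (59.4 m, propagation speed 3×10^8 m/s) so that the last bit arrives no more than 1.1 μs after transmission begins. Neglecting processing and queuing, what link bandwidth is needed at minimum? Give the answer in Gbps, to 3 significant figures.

L = 4608 bits.
Propagation delay = 59.4 / 300000000 = 0.198 μs.
Transmission budget = 1.1 − 0.198 = 0.902 μs.
R ≥ L / t_tx = 4608 bits / 9.02e-07 s = 5.11 Gbps.

5.11 Gbps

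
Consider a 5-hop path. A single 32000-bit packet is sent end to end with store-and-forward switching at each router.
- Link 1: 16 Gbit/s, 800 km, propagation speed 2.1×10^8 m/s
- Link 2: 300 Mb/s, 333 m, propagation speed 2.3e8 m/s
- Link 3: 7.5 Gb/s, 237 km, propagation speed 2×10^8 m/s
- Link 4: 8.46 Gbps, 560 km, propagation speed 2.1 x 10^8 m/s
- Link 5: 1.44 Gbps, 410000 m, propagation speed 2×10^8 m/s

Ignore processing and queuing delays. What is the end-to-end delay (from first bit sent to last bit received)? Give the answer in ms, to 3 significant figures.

Transmission delays (L/R per hop): 0.002, 0.106667, 0.00426667, 0.00378251, 0.0222222 ms; sum = 0.138938 ms.
Propagation delays (d/s per hop): 3.80952, 0.00144783, 1.185, 2.66667, 2.05 ms; sum = 9.71264 ms.
End-to-end = 9.85 ms.

9.85 ms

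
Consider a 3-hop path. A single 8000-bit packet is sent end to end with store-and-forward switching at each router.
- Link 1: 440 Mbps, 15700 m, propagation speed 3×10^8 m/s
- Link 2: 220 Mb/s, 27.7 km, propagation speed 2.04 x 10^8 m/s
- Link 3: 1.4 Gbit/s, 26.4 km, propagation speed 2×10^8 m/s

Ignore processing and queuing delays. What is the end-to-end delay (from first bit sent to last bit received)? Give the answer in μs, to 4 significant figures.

Transmission delays (L/R per hop): 18.1818, 36.3636, 5.71429 μs; sum = 60.2597 μs.
Propagation delays (d/s per hop): 52.3333, 135.784, 132 μs; sum = 320.118 μs.
End-to-end = 380.4 μs.

380.4 μs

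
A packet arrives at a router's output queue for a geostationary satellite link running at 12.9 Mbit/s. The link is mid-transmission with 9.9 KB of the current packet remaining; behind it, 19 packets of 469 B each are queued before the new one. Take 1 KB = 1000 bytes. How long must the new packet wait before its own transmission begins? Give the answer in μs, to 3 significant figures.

Each queued packet: L/R = 3752/12900000 = 290.853 μs.
19 queued → 5526.2 μs.
Plus remaining 79200 bits of current packet: 6139.53 μs.
Queuing delay = 11700 μs.

11700 μs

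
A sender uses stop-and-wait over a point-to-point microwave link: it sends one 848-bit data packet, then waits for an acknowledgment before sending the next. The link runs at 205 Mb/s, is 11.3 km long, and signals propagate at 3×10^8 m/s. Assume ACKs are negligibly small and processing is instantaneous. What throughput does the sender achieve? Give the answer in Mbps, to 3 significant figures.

10.7 Mbps

t_tx = L/R = 848/205000000 = 4.13659e-06 s.
t_prop = 11300/300000000 = 3.76667e-05 s; RTT = 7.53333e-05 s.
Cycle = t_tx + RTT = 7.94699e-05 s.
Throughput = L / cycle = 848 / 7.94699e-05 = 10.7 Mbps.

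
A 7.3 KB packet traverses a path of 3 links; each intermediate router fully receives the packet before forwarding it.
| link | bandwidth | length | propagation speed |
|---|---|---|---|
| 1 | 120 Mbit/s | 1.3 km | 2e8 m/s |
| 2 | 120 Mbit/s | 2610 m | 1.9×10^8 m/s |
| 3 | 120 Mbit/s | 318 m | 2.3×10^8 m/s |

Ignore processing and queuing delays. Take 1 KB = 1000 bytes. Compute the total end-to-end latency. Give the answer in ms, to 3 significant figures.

1.48 ms

L = 58400 bits.
Transmission delay per hop = L/R = 58400/120000000 = 0.486667 ms; 3 hops → 1.46 ms.
Propagation delays (d/s per hop): 0.0065, 0.0137368, 0.00138261 ms; sum = 0.0216195 ms.
End-to-end = 1.48 ms.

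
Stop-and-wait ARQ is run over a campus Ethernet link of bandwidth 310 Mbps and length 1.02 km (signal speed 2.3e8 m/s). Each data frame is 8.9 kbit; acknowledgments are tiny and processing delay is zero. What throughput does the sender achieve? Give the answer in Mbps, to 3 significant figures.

237 Mbps

t_tx = L/R = 8900/310000000 = 2.87097e-05 s.
t_prop = 1020/2.3e+08 = 4.43478e-06 s; RTT = 8.86957e-06 s.
Cycle = t_tx + RTT = 3.75792e-05 s.
Throughput = L / cycle = 8900 / 3.75792e-05 = 237 Mbps.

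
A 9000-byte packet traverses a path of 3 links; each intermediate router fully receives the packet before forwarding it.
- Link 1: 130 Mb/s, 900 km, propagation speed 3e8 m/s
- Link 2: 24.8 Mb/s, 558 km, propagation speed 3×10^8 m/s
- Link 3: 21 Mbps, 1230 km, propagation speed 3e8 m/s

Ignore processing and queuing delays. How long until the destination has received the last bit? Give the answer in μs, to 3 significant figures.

L = 9000 × 8 = 72000 bits.
Transmission delays (L/R per hop): 553.846, 2903.23, 3428.57 μs; sum = 6885.64 μs.
Propagation delays (d/s per hop): 3000, 1860, 4100 μs; sum = 8960 μs.
End-to-end = 15800 μs.

15800 μs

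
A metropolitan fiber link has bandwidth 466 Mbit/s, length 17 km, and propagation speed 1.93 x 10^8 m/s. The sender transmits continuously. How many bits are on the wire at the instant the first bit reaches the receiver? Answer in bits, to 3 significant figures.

Propagation delay = 17000 / 193000000 = 8.80829e-05 s.
BDP = R × t_prop = 466000000 × 8.80829e-05 = 41046.6 bits.

41000 bits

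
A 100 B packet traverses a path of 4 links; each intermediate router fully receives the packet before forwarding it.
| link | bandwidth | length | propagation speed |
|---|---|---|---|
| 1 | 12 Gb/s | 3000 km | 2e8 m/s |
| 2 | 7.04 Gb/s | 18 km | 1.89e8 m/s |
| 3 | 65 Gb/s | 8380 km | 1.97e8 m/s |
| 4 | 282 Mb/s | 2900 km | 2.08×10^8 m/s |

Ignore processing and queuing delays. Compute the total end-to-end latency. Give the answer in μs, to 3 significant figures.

71600 μs

L = 100 × 8 = 800 bits.
Transmission delays (L/R per hop): 0.0666667, 0.113636, 0.0123077, 2.83688 μs; sum = 3.02949 μs.
Propagation delays (d/s per hop): 15000, 95.2381, 42538.1, 13942.3 μs; sum = 71575.6 μs.
End-to-end = 71600 μs.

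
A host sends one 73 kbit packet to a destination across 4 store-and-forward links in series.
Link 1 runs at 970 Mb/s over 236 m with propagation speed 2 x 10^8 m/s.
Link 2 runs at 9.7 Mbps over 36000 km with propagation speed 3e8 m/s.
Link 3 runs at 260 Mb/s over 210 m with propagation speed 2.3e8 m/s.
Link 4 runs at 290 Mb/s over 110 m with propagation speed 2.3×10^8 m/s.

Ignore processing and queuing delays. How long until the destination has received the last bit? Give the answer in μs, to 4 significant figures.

L = 73000 bits.
Transmission delays (L/R per hop): 75.2577, 7525.77, 280.769, 251.724 μs; sum = 8133.52 μs.
Propagation delays (d/s per hop): 1.18, 120000, 0.913043, 0.478261 μs; sum = 120003 μs.
End-to-end = 128100 μs.

128100 μs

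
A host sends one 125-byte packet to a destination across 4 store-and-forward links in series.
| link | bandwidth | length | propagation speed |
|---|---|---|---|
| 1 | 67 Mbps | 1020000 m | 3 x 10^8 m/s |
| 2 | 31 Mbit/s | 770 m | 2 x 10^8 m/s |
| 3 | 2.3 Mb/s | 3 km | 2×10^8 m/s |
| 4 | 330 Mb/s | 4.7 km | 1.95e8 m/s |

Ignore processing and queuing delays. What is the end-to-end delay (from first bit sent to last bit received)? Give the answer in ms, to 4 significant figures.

3.928 ms

L = 125 × 8 = 1000 bits.
Transmission delays (L/R per hop): 0.0149254, 0.0322581, 0.434783, 0.0030303 ms; sum = 0.484996 ms.
Propagation delays (d/s per hop): 3.4, 0.00385, 0.015, 0.0241026 ms; sum = 3.44295 ms.
End-to-end = 3.928 ms.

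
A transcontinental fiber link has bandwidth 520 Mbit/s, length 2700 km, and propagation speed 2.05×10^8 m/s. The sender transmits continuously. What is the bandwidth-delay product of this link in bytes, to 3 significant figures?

856000 bytes

Propagation delay = 2700000 / 2.05e+08 = 0.0131707 s.
BDP = R × t_prop = 520000000 × 0.0131707 = 6848780 bits.
In bytes: 6848780/8 = 856000 bytes.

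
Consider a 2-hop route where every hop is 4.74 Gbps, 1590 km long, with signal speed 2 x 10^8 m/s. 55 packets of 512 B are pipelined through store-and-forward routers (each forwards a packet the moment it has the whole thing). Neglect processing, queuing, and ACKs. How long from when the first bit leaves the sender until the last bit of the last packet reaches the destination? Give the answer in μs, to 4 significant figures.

Per-hop transmission t_tx = L/R = 4096/4740000000 = 0.864135 μs.
Per-hop propagation t_prop = 1590000/200000000 = 7950 μs.
Pipeline fill: first packet needs 2·t_tx to clear all hops; remaining 54 packets each add one t_tx.
Total = (2+55-1)·t_tx + 2·t_prop = 56·0.864135 + 2·7950 = 15950 μs.

15950 μs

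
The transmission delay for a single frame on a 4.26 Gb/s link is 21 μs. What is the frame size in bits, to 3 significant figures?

L = R × t_tx = 4260000000 b/s × 2.1e-05 s = 89460 bits.

89500 bits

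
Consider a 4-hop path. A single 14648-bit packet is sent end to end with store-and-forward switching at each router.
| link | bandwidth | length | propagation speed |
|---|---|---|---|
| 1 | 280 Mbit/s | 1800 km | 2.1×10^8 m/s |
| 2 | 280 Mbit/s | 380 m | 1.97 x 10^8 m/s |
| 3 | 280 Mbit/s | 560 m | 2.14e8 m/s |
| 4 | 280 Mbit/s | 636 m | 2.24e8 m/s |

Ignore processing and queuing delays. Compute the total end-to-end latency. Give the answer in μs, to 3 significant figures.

8790 μs

Transmission delay per hop = L/R = 14648/280000000 = 52.3143 μs; 4 hops → 209.257 μs.
Propagation delays (d/s per hop): 8571.43, 1.92893, 2.61682, 2.83929 μs; sum = 8578.81 μs.
End-to-end = 8790 μs.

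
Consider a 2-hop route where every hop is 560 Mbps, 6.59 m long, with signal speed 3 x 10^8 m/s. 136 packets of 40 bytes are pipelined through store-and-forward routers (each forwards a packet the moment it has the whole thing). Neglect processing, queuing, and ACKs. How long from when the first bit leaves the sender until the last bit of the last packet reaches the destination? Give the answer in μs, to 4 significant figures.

Per-hop transmission t_tx = L/R = 320/560000000 = 0.571429 μs.
Per-hop propagation t_prop = 6.59/300000000 = 0.0219667 μs.
Pipeline fill: first packet needs 2·t_tx to clear all hops; remaining 135 packets each add one t_tx.
Total = (2+136-1)·t_tx + 2·t_prop = 137·0.571429 + 2·0.0219667 = 78.33 μs.

78.33 μs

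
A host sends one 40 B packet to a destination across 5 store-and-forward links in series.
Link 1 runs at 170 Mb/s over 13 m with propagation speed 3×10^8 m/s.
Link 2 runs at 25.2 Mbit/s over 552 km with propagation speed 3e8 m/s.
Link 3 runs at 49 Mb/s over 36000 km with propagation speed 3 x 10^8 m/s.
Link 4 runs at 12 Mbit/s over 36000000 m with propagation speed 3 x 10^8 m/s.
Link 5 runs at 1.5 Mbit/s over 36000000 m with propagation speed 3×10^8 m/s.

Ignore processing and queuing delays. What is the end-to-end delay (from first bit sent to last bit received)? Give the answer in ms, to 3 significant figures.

362 ms

L = 40 × 8 = 320 bits.
Transmission delays (L/R per hop): 0.00188235, 0.0126984, 0.00653061, 0.0266667, 0.213333 ms; sum = 0.261111 ms.
Propagation delays (d/s per hop): 4.33333e-05, 1.84, 120, 120, 120 ms; sum = 361.84 ms.
End-to-end = 362 ms.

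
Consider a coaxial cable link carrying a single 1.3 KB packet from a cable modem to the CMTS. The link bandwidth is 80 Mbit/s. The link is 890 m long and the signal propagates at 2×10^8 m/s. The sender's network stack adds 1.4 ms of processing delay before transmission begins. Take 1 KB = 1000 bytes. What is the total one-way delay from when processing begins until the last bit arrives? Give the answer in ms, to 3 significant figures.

1.53 ms

L = 10400 bits.
Transmission delay = L/R = 10400 / 80000000 = 0.13 ms.
Propagation delay = d/s = 890 m / 200000000 m/s = 0.00445 ms.
Plus processing delay 1.4 ms = 1.4 ms.
Total = 1.53 ms.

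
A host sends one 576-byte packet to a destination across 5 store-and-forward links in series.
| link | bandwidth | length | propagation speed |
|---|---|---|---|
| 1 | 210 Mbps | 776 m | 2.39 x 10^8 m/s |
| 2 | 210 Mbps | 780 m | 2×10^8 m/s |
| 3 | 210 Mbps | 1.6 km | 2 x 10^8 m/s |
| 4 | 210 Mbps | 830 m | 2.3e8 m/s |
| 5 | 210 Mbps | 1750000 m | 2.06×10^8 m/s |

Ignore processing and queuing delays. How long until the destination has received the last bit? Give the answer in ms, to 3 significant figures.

8.62 ms

L = 576 × 8 = 4608 bits.
Transmission delay per hop = L/R = 4608/210000000 = 0.0219429 ms; 5 hops → 0.109714 ms.
Propagation delays (d/s per hop): 0.00324686, 0.0039, 0.008, 0.0036087, 8.49515 ms; sum = 8.5139 ms.
End-to-end = 8.62 ms.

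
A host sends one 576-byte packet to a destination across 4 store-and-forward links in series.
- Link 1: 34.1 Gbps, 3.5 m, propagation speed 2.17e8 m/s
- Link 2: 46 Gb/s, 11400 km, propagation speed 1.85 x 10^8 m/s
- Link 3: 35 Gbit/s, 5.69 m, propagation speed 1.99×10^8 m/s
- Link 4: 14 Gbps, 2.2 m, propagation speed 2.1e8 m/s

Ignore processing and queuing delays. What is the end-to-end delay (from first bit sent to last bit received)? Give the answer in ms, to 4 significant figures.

61.62 ms

L = 576 × 8 = 4608 bits.
Transmission delays (L/R per hop): 0.000135132, 0.000100174, 0.000131657, 0.000329143 ms; sum = 0.000696106 ms.
Propagation delays (d/s per hop): 1.6129e-05, 61.6216, 2.8593e-05, 1.04762e-05 ms; sum = 61.6217 ms.
End-to-end = 61.62 ms.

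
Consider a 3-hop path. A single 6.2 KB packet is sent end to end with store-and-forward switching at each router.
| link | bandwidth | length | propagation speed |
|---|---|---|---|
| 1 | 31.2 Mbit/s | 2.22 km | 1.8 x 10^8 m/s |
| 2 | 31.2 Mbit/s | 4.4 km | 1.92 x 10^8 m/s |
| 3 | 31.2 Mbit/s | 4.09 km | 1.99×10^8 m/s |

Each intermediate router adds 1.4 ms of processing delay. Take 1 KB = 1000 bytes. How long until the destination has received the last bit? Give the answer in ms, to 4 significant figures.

7.625 ms

L = 49600 bits.
Transmission delay per hop = L/R = 49600/31200000 = 1.58974 ms; 3 hops → 4.76923 ms.
Propagation delays (d/s per hop): 0.0123333, 0.0229167, 0.0205528 ms; sum = 0.0558028 ms.
Processing at 2 router(s): 2 × 1.4 ms = 2.8 ms.
End-to-end = 7.625 ms.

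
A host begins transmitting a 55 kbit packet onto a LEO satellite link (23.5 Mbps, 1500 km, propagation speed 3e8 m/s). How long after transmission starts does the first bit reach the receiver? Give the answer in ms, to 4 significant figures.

First bit experiences only propagation delay: d/s = 1500000/300000000 = 5.000 ms.

5.000 ms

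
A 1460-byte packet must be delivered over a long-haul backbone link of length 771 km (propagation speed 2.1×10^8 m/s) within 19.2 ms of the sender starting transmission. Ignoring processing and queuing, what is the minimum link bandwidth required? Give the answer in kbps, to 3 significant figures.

752 kbps

L = 11680 bits.
Propagation delay = 771000 / 210000000 = 3.67143 ms.
Transmission budget = 19.2 − 3.67143 = 15.5286 ms.
R ≥ L / t_tx = 11680 bits / 0.0155286 s = 752 kbps.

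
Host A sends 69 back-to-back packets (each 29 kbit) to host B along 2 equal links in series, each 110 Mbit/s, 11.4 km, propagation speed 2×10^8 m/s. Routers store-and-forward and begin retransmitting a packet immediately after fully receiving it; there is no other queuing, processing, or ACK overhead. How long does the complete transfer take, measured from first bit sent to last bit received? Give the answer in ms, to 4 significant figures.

Per-hop transmission t_tx = L/R = 29000/110000000 = 0.263636 ms.
Per-hop propagation t_prop = 11400/200000000 = 0.057 ms.
Pipeline fill: first packet needs 2·t_tx to clear all hops; remaining 68 packets each add one t_tx.
Total = (2+69-1)·t_tx + 2·t_prop = 70·0.263636 + 2·0.057 = 18.57 ms.

18.57 ms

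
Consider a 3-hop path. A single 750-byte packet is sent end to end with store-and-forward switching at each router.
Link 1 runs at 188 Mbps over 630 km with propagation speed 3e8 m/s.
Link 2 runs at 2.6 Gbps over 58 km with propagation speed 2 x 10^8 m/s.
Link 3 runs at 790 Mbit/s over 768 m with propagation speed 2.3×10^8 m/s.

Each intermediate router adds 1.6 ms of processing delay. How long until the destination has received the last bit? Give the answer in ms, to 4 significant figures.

L = 750 × 8 = 6000 bits.
Transmission delays (L/R per hop): 0.0319149, 0.00230769, 0.00759494 ms; sum = 0.0418175 ms.
Propagation delays (d/s per hop): 2.1, 0.29, 0.00333913 ms; sum = 2.39334 ms.
Processing at 2 router(s): 2 × 1.6 ms = 3.2 ms.
End-to-end = 5.635 ms.

5.635 ms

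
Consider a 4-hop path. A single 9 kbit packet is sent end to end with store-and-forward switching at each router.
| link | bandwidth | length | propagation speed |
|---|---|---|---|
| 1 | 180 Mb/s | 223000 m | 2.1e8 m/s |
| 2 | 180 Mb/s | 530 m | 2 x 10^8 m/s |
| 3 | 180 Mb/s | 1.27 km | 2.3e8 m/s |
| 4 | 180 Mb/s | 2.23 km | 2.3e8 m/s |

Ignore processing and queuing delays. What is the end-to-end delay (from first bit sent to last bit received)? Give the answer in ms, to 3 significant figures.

L = 9000 bits.
Transmission delay per hop = L/R = 9000/180000000 = 0.05 ms; 4 hops → 0.2 ms.
Propagation delays (d/s per hop): 1.0619, 0.00265, 0.00552174, 0.00969565 ms; sum = 1.07977 ms.
End-to-end = 1.28 ms.

1.28 ms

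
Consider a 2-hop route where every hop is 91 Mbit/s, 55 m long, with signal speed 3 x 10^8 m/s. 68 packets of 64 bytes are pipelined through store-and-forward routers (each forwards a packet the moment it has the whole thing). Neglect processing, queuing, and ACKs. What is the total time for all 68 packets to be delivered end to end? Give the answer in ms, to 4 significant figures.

0.3886 ms

Per-hop transmission t_tx = L/R = 512/91000000 = 0.00562637 ms.
Per-hop propagation t_prop = 55/300000000 = 0.000183333 ms.
Pipeline fill: first packet needs 2·t_tx to clear all hops; remaining 67 packets each add one t_tx.
Total = (2+68-1)·t_tx + 2·t_prop = 69·0.00562637 + 2·0.000183333 = 0.3886 ms.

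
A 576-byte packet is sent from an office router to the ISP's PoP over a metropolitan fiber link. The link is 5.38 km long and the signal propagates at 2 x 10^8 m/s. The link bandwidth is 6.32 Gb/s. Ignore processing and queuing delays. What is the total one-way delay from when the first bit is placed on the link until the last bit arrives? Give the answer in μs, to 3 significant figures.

27.6 μs

L = 576 × 8 = 4608 bits.
Transmission delay = L/R = 4608 / 6320000000 = 0.729114 μs.
Propagation delay = d/s = 5380 m / 200000000 m/s = 26.9 μs.
Total = 27.6 μs.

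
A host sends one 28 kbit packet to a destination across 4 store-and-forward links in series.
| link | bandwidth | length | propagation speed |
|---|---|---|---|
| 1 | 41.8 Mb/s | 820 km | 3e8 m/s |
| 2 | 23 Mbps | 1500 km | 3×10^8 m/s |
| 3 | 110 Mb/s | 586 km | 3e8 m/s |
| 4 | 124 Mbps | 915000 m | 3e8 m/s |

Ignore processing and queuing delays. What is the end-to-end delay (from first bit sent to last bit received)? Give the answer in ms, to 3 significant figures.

15.1 ms

L = 28000 bits.
Transmission delays (L/R per hop): 0.669856, 1.21739, 0.254545, 0.225806 ms; sum = 2.3676 ms.
Propagation delays (d/s per hop): 2.73333, 5, 1.95333, 3.05 ms; sum = 12.7367 ms.
End-to-end = 15.1 ms.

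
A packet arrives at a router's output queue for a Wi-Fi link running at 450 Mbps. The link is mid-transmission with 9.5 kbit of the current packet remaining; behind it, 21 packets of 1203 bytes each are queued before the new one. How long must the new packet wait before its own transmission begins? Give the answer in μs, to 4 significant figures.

Each queued packet: L/R = 9624/450000000 = 21.3867 μs.
21 queued → 449.12 μs.
Plus remaining 9500 bits of current packet: 21.1111 μs.
Queuing delay = 470.2 μs.

470.2 μs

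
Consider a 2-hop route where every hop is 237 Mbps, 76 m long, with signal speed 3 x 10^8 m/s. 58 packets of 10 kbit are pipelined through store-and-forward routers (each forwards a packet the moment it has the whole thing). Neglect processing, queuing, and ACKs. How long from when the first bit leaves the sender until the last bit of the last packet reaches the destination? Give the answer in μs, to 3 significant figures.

Per-hop transmission t_tx = L/R = 10000/237000000 = 42.1941 μs.
Per-hop propagation t_prop = 76/300000000 = 0.253333 μs.
Pipeline fill: first packet needs 2·t_tx to clear all hops; remaining 57 packets each add one t_tx.
Total = (2+58-1)·t_tx + 2·t_prop = 59·42.1941 + 2·0.253333 = 2490 μs.

2490 μs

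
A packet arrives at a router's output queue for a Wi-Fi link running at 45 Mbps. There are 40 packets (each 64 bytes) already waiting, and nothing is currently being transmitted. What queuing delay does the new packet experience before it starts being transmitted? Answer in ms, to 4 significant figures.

0.4551 ms

Each queued packet: L/R = 512/45000000 = 0.0113778 ms.
40 queued → 0.455111 ms.
Queuing delay = 0.4551 ms.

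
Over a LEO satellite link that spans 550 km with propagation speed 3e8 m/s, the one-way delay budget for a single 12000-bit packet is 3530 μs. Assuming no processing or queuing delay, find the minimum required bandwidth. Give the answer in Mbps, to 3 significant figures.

7.07 Mbps

Propagation delay = 550000 / 300000000 = 1833.33 μs.
Transmission budget = 3530 − 1833.33 = 1696.67 μs.
R ≥ L / t_tx = 12000 bits / 0.00169667 s = 7.07 Mbps.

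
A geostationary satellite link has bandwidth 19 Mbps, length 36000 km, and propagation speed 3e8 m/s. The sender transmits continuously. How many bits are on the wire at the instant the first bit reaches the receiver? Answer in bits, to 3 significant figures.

2280000 bits

Propagation delay = 36000000 / 300000000 = 0.12 s.
BDP = R × t_prop = 19000000 × 0.12 = 2280000 bits.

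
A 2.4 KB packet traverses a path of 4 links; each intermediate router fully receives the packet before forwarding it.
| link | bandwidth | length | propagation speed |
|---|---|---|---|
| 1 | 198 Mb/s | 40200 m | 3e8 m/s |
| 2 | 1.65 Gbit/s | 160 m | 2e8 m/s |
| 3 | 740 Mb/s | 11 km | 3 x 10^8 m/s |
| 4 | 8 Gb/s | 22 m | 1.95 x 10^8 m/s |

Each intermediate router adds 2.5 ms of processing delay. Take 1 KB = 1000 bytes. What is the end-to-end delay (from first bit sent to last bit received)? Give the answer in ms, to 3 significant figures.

7.81 ms

L = 19200 bits.
Transmission delays (L/R per hop): 0.0969697, 0.0116364, 0.0259459, 0.0024 ms; sum = 0.136952 ms.
Propagation delays (d/s per hop): 0.134, 0.0008, 0.0366667, 0.000112821 ms; sum = 0.171579 ms.
Processing at 3 router(s): 3 × 2.5 ms = 7.5 ms.
End-to-end = 7.81 ms.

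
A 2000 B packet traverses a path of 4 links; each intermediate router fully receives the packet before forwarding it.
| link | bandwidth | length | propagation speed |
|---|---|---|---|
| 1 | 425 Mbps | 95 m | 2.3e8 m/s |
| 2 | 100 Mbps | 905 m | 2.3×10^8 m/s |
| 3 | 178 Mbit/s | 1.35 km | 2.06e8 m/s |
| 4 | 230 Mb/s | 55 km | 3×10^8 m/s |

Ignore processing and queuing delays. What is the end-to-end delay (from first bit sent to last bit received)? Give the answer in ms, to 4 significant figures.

L = 2000 × 8 = 16000 bits.
Transmission delays (L/R per hop): 0.0376471, 0.16, 0.0898876, 0.0695652 ms; sum = 0.3571 ms.
Propagation delays (d/s per hop): 0.000413043, 0.00393478, 0.0065534, 0.183333 ms; sum = 0.194235 ms.
End-to-end = 0.5513 ms.

0.5513 ms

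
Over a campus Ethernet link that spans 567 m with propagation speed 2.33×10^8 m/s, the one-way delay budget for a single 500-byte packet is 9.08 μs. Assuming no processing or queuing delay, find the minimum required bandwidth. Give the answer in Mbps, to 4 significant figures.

601.8 Mbps

L = 4000 bits.
Propagation delay = 567 / 233000000 = 2.43348 μs.
Transmission budget = 9.08 − 2.43348 = 6.64652 μs.
R ≥ L / t_tx = 4000 bits / 6.64652e-06 s = 601.8 Mbps.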